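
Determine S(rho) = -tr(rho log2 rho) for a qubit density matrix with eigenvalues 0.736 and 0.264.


S = -p*log2(p) - (1-p)*log2(1-p)
p = 0.7360, 1-p = 0.2640
= -0.7360 * log2(0.7360) - 0.2640 * log2(0.2640)
= -(-0.3255) - (-0.5072)
= 0.8327

0.8327


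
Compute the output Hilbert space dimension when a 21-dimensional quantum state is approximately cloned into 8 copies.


Output space = H^(tensor 8) where dim(H) = 21
dim = 21^8
= 441 (after 2 factors)
= 9261 (after 3 factors)
= 194481 (after 4 factors)
= 4084101 (after 5 factors)
= 85766121 (after 6 factors)
= 1801088541 (after 7 factors)
= 37822859361 (after 8 factors)
= 37822859361

37822859361


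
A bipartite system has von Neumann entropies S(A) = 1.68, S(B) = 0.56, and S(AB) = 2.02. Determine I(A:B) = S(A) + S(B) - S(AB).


I(A:B) = S(A) + S(B) - S(AB)
= 1.68 + 0.56 - 2.02
= 0.2200

0.2200


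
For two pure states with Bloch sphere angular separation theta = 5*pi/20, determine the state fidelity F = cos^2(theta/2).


For states separated by angle theta on Bloch sphere:
F = cos^2(theta/2)
theta = 5*pi/20 = 0.7854
theta/2 = 0.3927
cos(theta/2) = 0.9239
F = 0.8536

0.8536


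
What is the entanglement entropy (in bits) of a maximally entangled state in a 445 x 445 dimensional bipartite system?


For a maximally entangled state in d x d:
S = log2(d) = log2(445)
= 8.7977

8.7977


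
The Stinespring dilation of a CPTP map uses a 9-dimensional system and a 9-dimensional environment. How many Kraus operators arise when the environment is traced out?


Tracing out the environment in an orthonormal basis {|i>_E} gives Kraus operators K_i = <i|_E U |0>_E.
Number of Kraus operators = dim(H_env) = d_env
= 9

9


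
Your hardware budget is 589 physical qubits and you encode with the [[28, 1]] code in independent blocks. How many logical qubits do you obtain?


Each code block uses 28 physical qubits for 1 logical qubit(s).
Number of complete blocks = floor(589 / 28) = 21
Logical qubits = 21 * 1
= 21

21


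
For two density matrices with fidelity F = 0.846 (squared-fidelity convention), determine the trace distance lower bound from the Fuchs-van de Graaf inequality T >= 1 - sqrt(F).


Fuchs-van de Graaf (squared-fidelity convention): 1 - sqrt(F) <= T <= sqrt(1 - F).
Lower bound: T >= 1 - sqrt(F)
sqrt(F) = sqrt(0.846) = 0.9198
T >= 1 - 0.9198
T >= 0.0802

0.0802


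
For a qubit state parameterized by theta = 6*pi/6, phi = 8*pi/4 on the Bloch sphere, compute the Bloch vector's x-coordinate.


theta = 3.1416, phi = 6.2832
r_x = sin(theta)*cos(phi) = 0.0000 * 1.0000
r_x = 0.0000

0.0000


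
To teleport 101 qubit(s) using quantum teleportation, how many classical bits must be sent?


Quantum teleportation requires 2 classical bits per qubit teleported.
101 qubit(s) -> 2 * 101 = 202 classical bits

202


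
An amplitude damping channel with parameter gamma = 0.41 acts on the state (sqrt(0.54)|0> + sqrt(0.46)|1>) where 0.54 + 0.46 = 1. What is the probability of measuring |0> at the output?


For amplitude damping with parameter gamma on state sqrt(a)|0> + sqrt(b)|1>:
alpha^2 = 0.54, beta^2 = 0.46
P(|0>) = alpha^2 + gamma * beta^2
= 0.54 + 0.41 * 0.46
= 0.54 + 0.1886
= 0.7286

0.7286


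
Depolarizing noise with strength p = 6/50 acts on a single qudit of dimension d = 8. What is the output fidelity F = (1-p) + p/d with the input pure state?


F = (1-p) + p/d
= (1 - 0.1200) + 0.1200/8
= 0.8800 + 0.0150
= 0.8950

0.8950


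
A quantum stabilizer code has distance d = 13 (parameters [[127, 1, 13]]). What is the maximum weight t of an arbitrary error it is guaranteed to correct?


Code parameters: [[127, 1, 13]], distance d = 13.
Number of correctable errors = floor((d-1)/2)
= floor((13 - 1)/2)
= floor(12/2)
= 6

6


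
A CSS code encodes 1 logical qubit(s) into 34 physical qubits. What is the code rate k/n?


Code rate R = k/n
= 1/34
= 0.0294

0.0294


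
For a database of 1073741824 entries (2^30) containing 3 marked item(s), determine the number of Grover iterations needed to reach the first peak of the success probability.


After j Grover iterations the success probability is P(j) = sin^2((2j+1)*theta), where sin(theta) = sqrt(k/N).
N = 2^30 = 1073741824, k = 3
sin(theta) = sqrt(k/N) = 5.285799584e-05
theta = arcsin(sqrt(k/N)) = 5.285799586e-05 rad
P(j) reaches its first maximum when (2j+1)*theta is as close as possible to pi/2, i.e. j = round(pi/(4*theta) - 1/2).
pi/(4*theta) - 1/2 = 14858.1444
(For comparison, the common estimate pi/4 * sqrt(N/k) = 14858.6444; the exact maximiser is used here.)
Optimal iterations = 14858

14858


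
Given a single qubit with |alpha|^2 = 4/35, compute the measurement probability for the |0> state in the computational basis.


|alpha|^2 = 4/35 = 0.1143
|beta|^2 = 1 - 4/35 = 31/35 = 0.8857
P(|0>) = |alpha|^2 = 0.1143

0.1143


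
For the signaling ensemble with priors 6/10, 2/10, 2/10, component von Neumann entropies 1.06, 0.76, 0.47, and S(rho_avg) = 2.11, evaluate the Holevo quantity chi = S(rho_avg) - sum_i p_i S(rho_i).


chi = S(rho) - sum_i p_i * S(rho_i)
Weighted entropy = 6/10 * 1.06 + 2/10 * 0.76 + 2/10 * 0.47
= 0.8820
chi = 2.11 - 0.8820
= 1.2280

1.2280


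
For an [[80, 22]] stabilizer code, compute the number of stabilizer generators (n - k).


For an [[n,k]] stabilizer code:
Number of stabilizer generators = n - k
= 80 - 22
= 58

58


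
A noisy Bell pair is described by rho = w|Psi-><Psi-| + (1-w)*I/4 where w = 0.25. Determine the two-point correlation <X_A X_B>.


|Psi-> = (|01> - |10>)/sqrt(2)
For the pure Bell state, <X_A X_B> = -1 (Bell-state Pauli correlator).
The maximally-mixed part I/4 has tr(I/4 * P tensor P) = 0 for any traceless Pauli P.
So <X_A X_B>_rho = w * (-1) + (1 - w) * 0
= 0.25 * (-1)
= -0.2500

-0.2500


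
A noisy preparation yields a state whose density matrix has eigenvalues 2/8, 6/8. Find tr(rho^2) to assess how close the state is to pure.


tr(rho^2) = sum of eigenvalues squared
= (2/8)^2 + (6/8)^2
= (4 + 36) / 64
= 40/64
= 0.6250

0.6250


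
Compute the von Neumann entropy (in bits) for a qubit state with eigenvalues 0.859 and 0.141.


S = -p*log2(p) - (1-p)*log2(1-p)
p = 0.8590, 1-p = 0.1410
= -0.8590 * log2(0.8590) - 0.1410 * log2(0.1410)
= -(-0.1884) - (-0.3985)
= 0.5869

0.5869


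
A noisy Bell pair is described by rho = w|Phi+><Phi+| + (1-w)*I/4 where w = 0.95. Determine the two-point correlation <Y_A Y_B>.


|Phi+> = (|00> + |11>)/sqrt(2)
For the pure Bell state, <Y_A Y_B> = -1 (Bell-state Pauli correlator).
The maximally-mixed part I/4 has tr(I/4 * P tensor P) = 0 for any traceless Pauli P.
So <Y_A Y_B>_rho = w * (-1) + (1 - w) * 0
= 0.95 * (-1)
= -0.9500

-0.9500


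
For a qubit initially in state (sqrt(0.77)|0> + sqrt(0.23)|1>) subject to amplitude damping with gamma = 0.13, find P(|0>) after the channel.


For amplitude damping with parameter gamma on state sqrt(a)|0> + sqrt(b)|1>:
alpha^2 = 0.77, beta^2 = 0.23
P(|0>) = alpha^2 + gamma * beta^2
= 0.77 + 0.13 * 0.23
= 0.77 + 0.0299
= 0.7999

0.7999


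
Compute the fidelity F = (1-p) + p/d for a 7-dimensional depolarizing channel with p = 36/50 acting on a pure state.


F = (1-p) + p/d
= (1 - 0.7200) + 0.7200/7
= 0.2800 + 0.1029
= 0.3829

0.3829


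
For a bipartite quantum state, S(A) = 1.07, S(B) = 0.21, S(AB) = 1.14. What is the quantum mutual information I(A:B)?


I(A:B) = S(A) + S(B) - S(AB)
= 1.07 + 0.21 - 1.14
= 0.1400

0.1400


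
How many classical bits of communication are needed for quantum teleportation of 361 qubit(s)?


Quantum teleportation requires 2 classical bits per qubit teleported.
361 qubit(s) -> 2 * 361 = 722 classical bits

722


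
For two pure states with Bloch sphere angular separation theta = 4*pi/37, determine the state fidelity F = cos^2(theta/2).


For states separated by angle theta on Bloch sphere:
F = cos^2(theta/2)
theta = 4*pi/37 = 0.3396
theta/2 = 0.1698
cos(theta/2) = 0.9856
F = 0.9714

0.9714


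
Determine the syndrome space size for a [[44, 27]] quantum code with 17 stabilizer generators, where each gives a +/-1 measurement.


Each stabilizer generator gives a binary (+1 or -1) measurement outcome.
With 17 independent generators:
Total syndromes = 2^17
= 131072

131072


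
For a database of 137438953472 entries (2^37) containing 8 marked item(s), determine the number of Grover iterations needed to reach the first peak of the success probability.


After j Grover iterations the success probability is P(j) = sin^2((2j+1)*theta), where sin(theta) = sqrt(k/N).
N = 2^37 = 137438953472, k = 8
sin(theta) = sqrt(k/N) = 7.629394531e-06
theta = arcsin(sqrt(k/N)) = 7.629394531e-06 rad
P(j) reaches its first maximum when (2j+1)*theta is as close as possible to pi/2, i.e. j = round(pi/(4*theta) - 1/2).
pi/(4*theta) - 1/2 = 102943.2081
(For comparison, the common estimate pi/4 * sqrt(N/k) = 102943.7081; the exact maximiser is used here.)
Optimal iterations = 102943

102943


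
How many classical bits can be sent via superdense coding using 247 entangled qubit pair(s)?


Superdense coding allows 2 classical bits per shared entangled pair.
247 pair(s) -> 2 * 247 = 494 classical bits

494


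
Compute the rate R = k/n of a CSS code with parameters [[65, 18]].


Code rate R = k/n
= 18/65
= 0.2769

0.2769


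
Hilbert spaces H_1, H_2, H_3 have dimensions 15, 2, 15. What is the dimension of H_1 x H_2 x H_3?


dim(H_1 x H_2 x H_3) = 15 * 2 * 15
= 30 * 15
= 450

450


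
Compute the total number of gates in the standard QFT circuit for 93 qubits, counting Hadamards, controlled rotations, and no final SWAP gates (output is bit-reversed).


Hadamard gates: 93
Controlled rotations: n*(n-1)/2 = 93*92/2 = 4278
SWAP gates: 0 (omitted)
Total = 93 + 4278
= 4371

4371


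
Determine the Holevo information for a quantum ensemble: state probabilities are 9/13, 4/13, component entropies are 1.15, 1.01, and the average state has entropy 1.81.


chi = S(rho) - sum_i p_i * S(rho_i)
Weighted entropy = 9/13 * 1.15 + 4/13 * 1.01
= 1.1069
chi = 1.81 - 1.1069
= 0.7031

0.7031


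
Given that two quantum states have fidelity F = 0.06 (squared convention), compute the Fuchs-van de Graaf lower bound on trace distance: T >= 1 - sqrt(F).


Fuchs-van de Graaf (squared-fidelity convention): 1 - sqrt(F) <= T <= sqrt(1 - F).
Lower bound: T >= 1 - sqrt(F)
sqrt(F) = sqrt(0.06) = 0.2449
T >= 1 - 0.2449
T >= 0.7551

0.7551


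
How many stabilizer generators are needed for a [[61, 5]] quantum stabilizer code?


For an [[n,k]] stabilizer code:
Number of stabilizer generators = n - k
= 61 - 5
= 56

56


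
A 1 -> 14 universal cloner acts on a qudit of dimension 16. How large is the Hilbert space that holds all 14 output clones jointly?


Output space = H^(tensor 14) where dim(H) = 16
dim = 16^14
= 256 (after 2 factors)
= 4096 (after 3 factors)
= 65536 (after 4 factors)
= 1048576 (after 5 factors)
= 16777216 (after 6 factors)
= 268435456 (after 7 factors)
= 4294967296 (after 8 factors)
= 68719476736 (after 9 factors)
= 1099511627776 (after 10 factors)
= 17592186044416 (after 11 factors)
= 281474976710656 (after 12 factors)
= 4503599627370496 (after 13 factors)
= 72057594037927936 (after 14 factors)
= 72057594037927936

72057594037927936


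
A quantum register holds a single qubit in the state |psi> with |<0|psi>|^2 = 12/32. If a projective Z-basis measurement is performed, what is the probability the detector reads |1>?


|alpha|^2 = 12/32 = 0.3750
|beta|^2 = 1 - 12/32 = 20/32 = 0.6250
P(|1>) = |beta|^2 = 0.6250

0.6250


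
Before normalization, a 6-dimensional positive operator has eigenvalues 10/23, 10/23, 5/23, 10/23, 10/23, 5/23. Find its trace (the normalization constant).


tr(M) = sum of eigenvalues
= 10/23 + 10/23 + 5/23 + 10/23 + 10/23 + 5/23
= 50/23
= 2.1739

2.1739


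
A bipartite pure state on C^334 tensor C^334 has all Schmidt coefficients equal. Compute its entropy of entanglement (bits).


For a maximally entangled state in d x d:
S = log2(d) = log2(334)
= 8.3837

8.3837


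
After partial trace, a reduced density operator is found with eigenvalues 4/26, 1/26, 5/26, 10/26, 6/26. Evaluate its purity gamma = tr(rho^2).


tr(rho^2) = sum of eigenvalues squared
= (4/26)^2 + (1/26)^2 + (5/26)^2 + (10/26)^2 + (6/26)^2
= (16 + 1 + 25 + 100 + 36) / 676
= 178/676
= 0.2633

0.2633


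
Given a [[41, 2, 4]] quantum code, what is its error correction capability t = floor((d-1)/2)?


Code parameters: [[41, 2, 4]], distance d = 4.
Number of correctable errors = floor((d-1)/2)
= floor((4 - 1)/2)
= floor(3/2)
= 1

1


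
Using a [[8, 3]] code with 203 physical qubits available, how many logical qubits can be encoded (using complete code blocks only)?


Each code block uses 8 physical qubits for 3 logical qubit(s).
Number of complete blocks = floor(203 / 8) = 25
Logical qubits = 25 * 3
= 75

75


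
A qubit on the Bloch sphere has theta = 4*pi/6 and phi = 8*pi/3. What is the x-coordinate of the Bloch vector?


theta = 2.0944, phi = 8.3776
r_x = sin(theta)*cos(phi) = 0.8660 * -0.5000
r_x = -0.4330

-0.4330


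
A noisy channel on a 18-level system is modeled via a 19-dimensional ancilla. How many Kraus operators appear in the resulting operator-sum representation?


Tracing out the environment in an orthonormal basis {|i>_E} gives Kraus operators K_i = <i|_E U |0>_E.
Number of Kraus operators = dim(H_env) = d_env
= 19

19


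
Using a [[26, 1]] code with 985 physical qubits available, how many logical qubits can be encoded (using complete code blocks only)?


Each code block uses 26 physical qubits for 1 logical qubit(s).
Number of complete blocks = floor(985 / 26) = 37
Logical qubits = 37 * 1
= 37

37


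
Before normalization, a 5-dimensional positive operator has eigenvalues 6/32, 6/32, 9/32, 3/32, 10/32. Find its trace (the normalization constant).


tr(M) = sum of eigenvalues
= 6/32 + 6/32 + 9/32 + 3/32 + 10/32
= 34/32
= 1.0625

1.0625


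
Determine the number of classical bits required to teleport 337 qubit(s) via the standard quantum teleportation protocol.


Quantum teleportation requires 2 classical bits per qubit teleported.
337 qubit(s) -> 2 * 337 = 674 classical bits

674


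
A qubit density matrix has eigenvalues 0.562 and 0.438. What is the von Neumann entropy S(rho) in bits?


S = -p*log2(p) - (1-p)*log2(1-p)
p = 0.5620, 1-p = 0.4380
= -0.5620 * log2(0.5620) - 0.4380 * log2(0.4380)
= -(-0.4672) - (-0.5217)
= 0.9889

0.9889


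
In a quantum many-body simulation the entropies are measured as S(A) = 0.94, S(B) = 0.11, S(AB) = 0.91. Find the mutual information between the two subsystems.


I(A:B) = S(A) + S(B) - S(AB)
= 0.94 + 0.11 - 0.91
= 0.1400

0.1400


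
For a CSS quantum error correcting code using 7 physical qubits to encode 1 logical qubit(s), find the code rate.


Code rate R = k/n
= 1/7
= 0.1429

0.1429


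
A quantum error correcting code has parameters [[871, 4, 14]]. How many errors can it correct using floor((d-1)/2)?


Code parameters: [[871, 4, 14]], distance d = 14.
Number of correctable errors = floor((d-1)/2)
= floor((14 - 1)/2)
= floor(13/2)
= 6

6


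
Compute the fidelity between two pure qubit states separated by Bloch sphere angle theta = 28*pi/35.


For states separated by angle theta on Bloch sphere:
F = cos^2(theta/2)
theta = 28*pi/35 = 2.5133
theta/2 = 1.2566
cos(theta/2) = 0.3090
F = 0.0955

0.0955


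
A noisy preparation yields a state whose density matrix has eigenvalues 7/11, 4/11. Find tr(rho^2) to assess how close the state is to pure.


tr(rho^2) = sum of eigenvalues squared
= (7/11)^2 + (4/11)^2
= (49 + 16) / 121
= 65/121
= 0.5372

0.5372


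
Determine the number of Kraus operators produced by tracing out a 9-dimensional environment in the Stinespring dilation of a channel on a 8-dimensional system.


Tracing out the environment in an orthonormal basis {|i>_E} gives Kraus operators K_i = <i|_E U |0>_E.
Number of Kraus operators = dim(H_env) = d_env
= 9

9


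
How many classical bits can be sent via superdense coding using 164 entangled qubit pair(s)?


Superdense coding allows 2 classical bits per shared entangled pair.
164 pair(s) -> 2 * 164 = 328 classical bits

328


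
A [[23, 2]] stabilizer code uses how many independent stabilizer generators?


For an [[n,k]] stabilizer code:
Number of stabilizer generators = n - k
= 23 - 2
= 21

21


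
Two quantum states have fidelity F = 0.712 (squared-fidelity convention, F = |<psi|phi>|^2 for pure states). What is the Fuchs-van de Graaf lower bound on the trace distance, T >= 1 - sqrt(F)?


Fuchs-van de Graaf (squared-fidelity convention): 1 - sqrt(F) <= T <= sqrt(1 - F).
Lower bound: T >= 1 - sqrt(F)
sqrt(F) = sqrt(0.712) = 0.8438
T >= 1 - 0.8438
T >= 0.1562

0.1562


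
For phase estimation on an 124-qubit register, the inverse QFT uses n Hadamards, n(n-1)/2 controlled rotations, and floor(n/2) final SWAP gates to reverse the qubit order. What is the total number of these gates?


Hadamard gates: 124
Controlled rotations: n*(n-1)/2 = 124*123/2 = 7626
SWAP gates: floor(n/2) = floor(124/2) = 62
Total = 124 + 7626 + 62
= 7812

7812


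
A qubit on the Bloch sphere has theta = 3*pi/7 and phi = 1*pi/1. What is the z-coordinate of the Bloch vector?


theta = 1.3464, phi = 3.1416
r_z = cos(theta) = 0.2225

0.2225


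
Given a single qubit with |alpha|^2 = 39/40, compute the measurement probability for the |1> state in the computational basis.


|alpha|^2 = 39/40 = 0.9750
|beta|^2 = 1 - 39/40 = 1/40 = 0.0250
P(|1>) = |beta|^2 = 0.0250

0.0250


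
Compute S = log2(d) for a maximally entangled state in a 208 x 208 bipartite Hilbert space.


For a maximally entangled state in d x d:
S = log2(d) = log2(208)
= 7.7004

7.7004


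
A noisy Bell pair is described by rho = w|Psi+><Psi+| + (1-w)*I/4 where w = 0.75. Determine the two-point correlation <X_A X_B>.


|Psi+> = (|01> + |10>)/sqrt(2)
For the pure Bell state, <X_A X_B> = +1 (Bell-state Pauli correlator).
The maximally-mixed part I/4 has tr(I/4 * P tensor P) = 0 for any traceless Pauli P.
So <X_A X_B>_rho = w * (+1) + (1 - w) * 0
= 0.75 * (+1)
= 0.7500

0.7500


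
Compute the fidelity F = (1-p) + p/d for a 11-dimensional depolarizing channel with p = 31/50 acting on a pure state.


F = (1-p) + p/d
= (1 - 0.6200) + 0.6200/11
= 0.3800 + 0.0564
= 0.4364

0.4364


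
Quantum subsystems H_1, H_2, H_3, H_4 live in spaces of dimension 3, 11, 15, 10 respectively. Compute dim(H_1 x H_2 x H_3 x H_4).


dim(H_1 x H_2 x H_3 x H_4) = 3 * 11 * 15 * 10
= 33 * 15 * 10
= 495 * 10
= 4950

4950


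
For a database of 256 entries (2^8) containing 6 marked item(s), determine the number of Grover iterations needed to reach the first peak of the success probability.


After j Grover iterations the success probability is P(j) = sin^2((2j+1)*theta), where sin(theta) = sqrt(k/N).
N = 2^8 = 256, k = 6
sin(theta) = sqrt(k/N) = 0.1530931089
theta = arcsin(sqrt(k/N)) = 0.1536975255 rad
P(j) reaches its first maximum when (2j+1)*theta is as close as possible to pi/2, i.e. j = round(pi/(4*theta) - 1/2).
pi/(4*theta) - 1/2 = 4.6100
(For comparison, the common estimate pi/4 * sqrt(N/k) = 5.1302; the exact maximiser is used here.)
Optimal iterations = 5

5


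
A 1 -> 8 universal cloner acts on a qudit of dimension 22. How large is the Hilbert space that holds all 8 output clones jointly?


Output space = H^(tensor 8) where dim(H) = 22
dim = 22^8
= 484 (after 2 factors)
= 10648 (after 3 factors)
= 234256 (after 4 factors)
= 5153632 (after 5 factors)
= 113379904 (after 6 factors)
= 2494357888 (after 7 factors)
= 54875873536 (after 8 factors)
= 54875873536

54875873536


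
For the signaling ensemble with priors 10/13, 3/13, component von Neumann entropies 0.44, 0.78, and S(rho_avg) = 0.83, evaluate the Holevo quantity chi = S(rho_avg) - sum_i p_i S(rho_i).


chi = S(rho) - sum_i p_i * S(rho_i)
Weighted entropy = 10/13 * 0.44 + 3/13 * 0.78
= 0.5185
chi = 0.83 - 0.5185
= 0.3115

0.3115


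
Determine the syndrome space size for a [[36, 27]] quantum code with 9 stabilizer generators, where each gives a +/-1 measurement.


Each stabilizer generator gives a binary (+1 or -1) measurement outcome.
With 9 independent generators:
Total syndromes = 2^9
= 512

512


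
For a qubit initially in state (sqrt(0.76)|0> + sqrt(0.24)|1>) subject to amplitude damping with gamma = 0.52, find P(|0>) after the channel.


For amplitude damping with parameter gamma on state sqrt(a)|0> + sqrt(b)|1>:
alpha^2 = 0.76, beta^2 = 0.24
P(|0>) = alpha^2 + gamma * beta^2
= 0.76 + 0.52 * 0.24
= 0.76 + 0.1248
= 0.8848

0.8848


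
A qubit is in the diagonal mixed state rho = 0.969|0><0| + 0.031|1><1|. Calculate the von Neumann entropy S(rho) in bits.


S = -p*log2(p) - (1-p)*log2(1-p)
p = 0.9690, 1-p = 0.0310
= -0.9690 * log2(0.9690) - 0.0310 * log2(0.0310)
= -(-0.0440) - (-0.1554)
= 0.1994

0.1994


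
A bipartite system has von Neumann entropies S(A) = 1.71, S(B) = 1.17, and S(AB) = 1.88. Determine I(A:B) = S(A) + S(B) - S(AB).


I(A:B) = S(A) + S(B) - S(AB)
= 1.71 + 1.17 - 1.88
= 1.0000

1.0000


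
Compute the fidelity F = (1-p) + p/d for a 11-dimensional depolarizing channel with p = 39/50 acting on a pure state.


F = (1-p) + p/d
= (1 - 0.7800) + 0.7800/11
= 0.2200 + 0.0709
= 0.2909

0.2909


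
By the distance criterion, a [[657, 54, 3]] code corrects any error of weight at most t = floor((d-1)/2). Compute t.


Code parameters: [[657, 54, 3]], distance d = 3.
Number of correctable errors = floor((d-1)/2)
= floor((3 - 1)/2)
= floor(2/2)
= 1

1


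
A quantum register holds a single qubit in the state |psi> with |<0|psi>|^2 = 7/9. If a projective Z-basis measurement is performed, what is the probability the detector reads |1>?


|alpha|^2 = 7/9 = 0.7778
|beta|^2 = 1 - 7/9 = 2/9 = 0.2222
P(|1>) = |beta|^2 = 0.2222

0.2222


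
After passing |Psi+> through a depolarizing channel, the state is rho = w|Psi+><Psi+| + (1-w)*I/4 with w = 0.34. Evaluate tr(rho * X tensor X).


|Psi+> = (|01> + |10>)/sqrt(2)
For the pure Bell state, <X_A X_B> = +1 (Bell-state Pauli correlator).
The maximally-mixed part I/4 has tr(I/4 * P tensor P) = 0 for any traceless Pauli P.
So <X_A X_B>_rho = w * (+1) + (1 - w) * 0
= 0.34 * (+1)
= 0.3400

0.3400


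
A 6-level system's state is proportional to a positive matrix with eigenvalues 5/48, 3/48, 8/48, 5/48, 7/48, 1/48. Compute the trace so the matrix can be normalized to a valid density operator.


tr(M) = sum of eigenvalues
= 5/48 + 3/48 + 8/48 + 5/48 + 7/48 + 1/48
= 29/48
= 0.6042

0.6042


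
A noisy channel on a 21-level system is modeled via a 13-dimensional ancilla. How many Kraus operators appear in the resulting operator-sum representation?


Tracing out the environment in an orthonormal basis {|i>_E} gives Kraus operators K_i = <i|_E U |0>_E.
Number of Kraus operators = dim(H_env) = d_env
= 13

13


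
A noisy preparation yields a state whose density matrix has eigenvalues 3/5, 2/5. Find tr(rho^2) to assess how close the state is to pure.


tr(rho^2) = sum of eigenvalues squared
= (3/5)^2 + (2/5)^2
= (9 + 4) / 25
= 13/25
= 0.5200

0.5200


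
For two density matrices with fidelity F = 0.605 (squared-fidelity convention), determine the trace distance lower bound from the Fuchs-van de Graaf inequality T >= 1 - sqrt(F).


Fuchs-van de Graaf (squared-fidelity convention): 1 - sqrt(F) <= T <= sqrt(1 - F).
Lower bound: T >= 1 - sqrt(F)
sqrt(F) = sqrt(0.605) = 0.7778
T >= 1 - 0.7778
T >= 0.2222

0.2222


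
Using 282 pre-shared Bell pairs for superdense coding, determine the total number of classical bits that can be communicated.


Superdense coding allows 2 classical bits per shared entangled pair.
282 pair(s) -> 2 * 282 = 564 classical bits

564


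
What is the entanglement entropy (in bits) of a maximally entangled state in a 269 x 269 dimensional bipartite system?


For a maximally entangled state in d x d:
S = log2(d) = log2(269)
= 8.0715

8.0715


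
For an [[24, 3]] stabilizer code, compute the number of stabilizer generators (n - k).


For an [[n,k]] stabilizer code:
Number of stabilizer generators = n - k
= 24 - 3
= 21

21


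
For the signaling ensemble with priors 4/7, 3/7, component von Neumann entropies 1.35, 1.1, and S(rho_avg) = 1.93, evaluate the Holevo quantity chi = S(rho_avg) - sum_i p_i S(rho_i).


chi = S(rho) - sum_i p_i * S(rho_i)
Weighted entropy = 4/7 * 1.35 + 3/7 * 1.1
= 1.2429
chi = 1.93 - 1.2429
= 0.6871

0.6871


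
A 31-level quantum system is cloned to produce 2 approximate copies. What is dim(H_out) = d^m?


Output space = H^(tensor 2) where dim(H) = 31
dim = 31^2
= 961

961


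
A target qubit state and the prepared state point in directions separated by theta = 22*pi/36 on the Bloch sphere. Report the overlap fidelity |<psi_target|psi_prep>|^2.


For states separated by angle theta on Bloch sphere:
F = cos^2(theta/2)
theta = 22*pi/36 = 1.9199
theta/2 = 0.9599
cos(theta/2) = 0.5736
F = 0.3290

0.3290


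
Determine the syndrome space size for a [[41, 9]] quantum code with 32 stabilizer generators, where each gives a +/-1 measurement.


Each stabilizer generator gives a binary (+1 or -1) measurement outcome.
With 32 independent generators:
Total syndromes = 2^32
= 4294967296

4294967296


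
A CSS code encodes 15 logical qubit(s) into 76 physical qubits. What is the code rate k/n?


Code rate R = k/n
= 15/76
= 0.1974

0.1974


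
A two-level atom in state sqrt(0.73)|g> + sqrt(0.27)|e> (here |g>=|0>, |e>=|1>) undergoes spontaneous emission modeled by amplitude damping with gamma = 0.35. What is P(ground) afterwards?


For amplitude damping with parameter gamma on state sqrt(a)|0> + sqrt(b)|1>:
alpha^2 = 0.73, beta^2 = 0.27
P(|0>) = alpha^2 + gamma * beta^2
= 0.73 + 0.35 * 0.27
= 0.73 + 0.0945
= 0.8245

0.8245


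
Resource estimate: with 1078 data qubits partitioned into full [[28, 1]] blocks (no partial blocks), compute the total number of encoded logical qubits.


Each code block uses 28 physical qubits for 1 logical qubit(s).
Number of complete blocks = floor(1078 / 28) = 38
Logical qubits = 38 * 1
= 38

38


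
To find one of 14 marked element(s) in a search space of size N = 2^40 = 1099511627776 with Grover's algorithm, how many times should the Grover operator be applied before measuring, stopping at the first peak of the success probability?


After j Grover iterations the success probability is P(j) = sin^2((2j+1)*theta), where sin(theta) = sqrt(k/N).
N = 2^40 = 1099511627776, k = 14
sin(theta) = sqrt(k/N) = 3.568322551e-06
theta = arcsin(sqrt(k/N)) = 3.568322551e-06 rad
P(j) reaches its first maximum when (2j+1)*theta is as close as possible to pi/2, i.e. j = round(pi/(4*theta) - 1/2).
pi/(4*theta) - 1/2 = 220102.4061
(For comparison, the common estimate pi/4 * sqrt(N/k) = 220102.9061; the exact maximiser is used here.)
Optimal iterations = 220102

220102


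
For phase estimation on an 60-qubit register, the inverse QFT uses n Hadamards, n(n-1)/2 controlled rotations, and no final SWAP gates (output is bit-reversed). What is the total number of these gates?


Hadamard gates: 60
Controlled rotations: n*(n-1)/2 = 60*59/2 = 1770
SWAP gates: 0 (omitted)
Total = 60 + 1770
= 1830

1830


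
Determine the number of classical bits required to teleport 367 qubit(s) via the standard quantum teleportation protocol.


Quantum teleportation requires 2 classical bits per qubit teleported.
367 qubit(s) -> 2 * 367 = 734 classical bits

734


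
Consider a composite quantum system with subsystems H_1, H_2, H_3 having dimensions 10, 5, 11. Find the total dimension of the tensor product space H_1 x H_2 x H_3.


dim(H_1 x H_2 x H_3) = 10 * 5 * 11
= 50 * 11
= 550

550


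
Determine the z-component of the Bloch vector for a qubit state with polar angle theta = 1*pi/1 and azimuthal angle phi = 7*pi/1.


theta = 3.1416, phi = 21.9911
r_z = cos(theta) = -1.0000

-1.0000


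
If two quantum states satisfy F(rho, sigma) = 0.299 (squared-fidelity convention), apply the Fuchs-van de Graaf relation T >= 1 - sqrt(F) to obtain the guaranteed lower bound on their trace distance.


Fuchs-van de Graaf (squared-fidelity convention): 1 - sqrt(F) <= T <= sqrt(1 - F).
Lower bound: T >= 1 - sqrt(F)
sqrt(F) = sqrt(0.299) = 0.5468
T >= 1 - 0.5468
T >= 0.4532

0.4532


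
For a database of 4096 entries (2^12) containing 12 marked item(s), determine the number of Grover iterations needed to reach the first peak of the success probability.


After j Grover iterations the success probability is P(j) = sin^2((2j+1)*theta), where sin(theta) = sqrt(k/N).
N = 2^12 = 4096, k = 12
sin(theta) = sqrt(k/N) = 0.05412658774
theta = arcsin(sqrt(k/N)) = 0.05415305164 rad
P(j) reaches its first maximum when (2j+1)*theta is as close as possible to pi/2, i.e. j = round(pi/(4*theta) - 1/2).
pi/(4*theta) - 1/2 = 14.0033
(For comparison, the common estimate pi/4 * sqrt(N/k) = 14.5104; the exact maximiser is used here.)
Optimal iterations = 14

14


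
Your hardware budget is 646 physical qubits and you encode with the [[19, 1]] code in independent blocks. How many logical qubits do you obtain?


Each code block uses 19 physical qubits for 1 logical qubit(s).
Number of complete blocks = floor(646 / 19) = 34
Logical qubits = 34 * 1
= 34

34


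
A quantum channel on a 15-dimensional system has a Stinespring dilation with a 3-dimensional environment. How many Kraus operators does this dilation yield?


Tracing out the environment in an orthonormal basis {|i>_E} gives Kraus operators K_i = <i|_E U |0>_E.
Number of Kraus operators = dim(H_env) = d_env
= 3

3


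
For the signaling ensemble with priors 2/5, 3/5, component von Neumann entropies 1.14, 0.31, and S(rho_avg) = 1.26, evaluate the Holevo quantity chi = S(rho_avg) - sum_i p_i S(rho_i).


chi = S(rho) - sum_i p_i * S(rho_i)
Weighted entropy = 2/5 * 1.14 + 3/5 * 0.31
= 0.6420
chi = 1.26 - 0.6420
= 0.6180

0.6180


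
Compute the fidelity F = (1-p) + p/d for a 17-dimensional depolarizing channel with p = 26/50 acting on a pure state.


F = (1-p) + p/d
= (1 - 0.5200) + 0.5200/17
= 0.4800 + 0.0306
= 0.5106

0.5106


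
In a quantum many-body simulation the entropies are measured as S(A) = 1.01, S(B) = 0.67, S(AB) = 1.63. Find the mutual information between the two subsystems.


I(A:B) = S(A) + S(B) - S(AB)
= 1.01 + 0.67 - 1.63
= 0.0500

0.0500


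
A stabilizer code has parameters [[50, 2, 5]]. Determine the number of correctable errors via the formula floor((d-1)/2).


Code parameters: [[50, 2, 5]], distance d = 5.
Number of correctable errors = floor((d-1)/2)
= floor((5 - 1)/2)
= floor(4/2)
= 2

2


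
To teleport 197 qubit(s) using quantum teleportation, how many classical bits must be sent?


Quantum teleportation requires 2 classical bits per qubit teleported.
197 qubit(s) -> 2 * 197 = 394 classical bits

394


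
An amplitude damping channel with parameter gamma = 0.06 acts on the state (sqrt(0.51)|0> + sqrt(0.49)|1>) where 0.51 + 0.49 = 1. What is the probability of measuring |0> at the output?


For amplitude damping with parameter gamma on state sqrt(a)|0> + sqrt(b)|1>:
alpha^2 = 0.51, beta^2 = 0.49
P(|0>) = alpha^2 + gamma * beta^2
= 0.51 + 0.06 * 0.49
= 0.51 + 0.0294
= 0.5394

0.5394


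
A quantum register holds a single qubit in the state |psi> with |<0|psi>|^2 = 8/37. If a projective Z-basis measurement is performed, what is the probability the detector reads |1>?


|alpha|^2 = 8/37 = 0.2162
|beta|^2 = 1 - 8/37 = 29/37 = 0.7838
P(|1>) = |beta|^2 = 0.7838

0.7838


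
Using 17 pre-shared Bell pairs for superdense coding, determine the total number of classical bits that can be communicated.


Superdense coding allows 2 classical bits per shared entangled pair.
17 pair(s) -> 2 * 17 = 34 classical bits

34


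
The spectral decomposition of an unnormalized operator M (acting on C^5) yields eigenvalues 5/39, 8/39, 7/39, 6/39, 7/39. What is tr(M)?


tr(M) = sum of eigenvalues
= 5/39 + 8/39 + 7/39 + 6/39 + 7/39
= 33/39
= 0.8462

0.8462


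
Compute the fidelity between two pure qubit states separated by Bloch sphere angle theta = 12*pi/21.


For states separated by angle theta on Bloch sphere:
F = cos^2(theta/2)
theta = 12*pi/21 = 1.7952
theta/2 = 0.8976
cos(theta/2) = 0.6235
F = 0.3887

0.3887


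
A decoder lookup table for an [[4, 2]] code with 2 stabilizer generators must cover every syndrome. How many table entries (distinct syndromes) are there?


Each stabilizer generator gives a binary (+1 or -1) measurement outcome.
With 2 independent generators:
Total syndromes = 2^2
= 4

4


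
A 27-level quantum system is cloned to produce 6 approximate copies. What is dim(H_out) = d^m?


Output space = H^(tensor 6) where dim(H) = 27
dim = 27^6
= 729 (after 2 factors)
= 19683 (after 3 factors)
= 531441 (after 4 factors)
= 14348907 (after 5 factors)
= 387420489 (after 6 factors)
= 387420489

387420489


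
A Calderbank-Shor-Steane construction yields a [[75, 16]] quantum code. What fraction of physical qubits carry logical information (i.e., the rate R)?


Code rate R = k/n
= 16/75
= 0.2133

0.2133


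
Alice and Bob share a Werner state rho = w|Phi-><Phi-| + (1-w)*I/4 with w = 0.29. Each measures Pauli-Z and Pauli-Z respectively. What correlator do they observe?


|Phi-> = (|00> - |11>)/sqrt(2)
For the pure Bell state, <Z_A Z_B> = +1 (Bell-state Pauli correlator).
The maximally-mixed part I/4 has tr(I/4 * P tensor P) = 0 for any traceless Pauli P.
So <Z_A Z_B>_rho = w * (+1) + (1 - w) * 0
= 0.29 * (+1)
= 0.2900

0.2900


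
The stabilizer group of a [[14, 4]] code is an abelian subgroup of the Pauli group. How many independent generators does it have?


For an [[n,k]] stabilizer code:
Number of stabilizer generators = n - k
= 14 - 4
= 10

10


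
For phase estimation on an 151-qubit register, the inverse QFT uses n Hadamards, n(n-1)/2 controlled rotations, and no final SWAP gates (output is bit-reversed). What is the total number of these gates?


Hadamard gates: 151
Controlled rotations: n*(n-1)/2 = 151*150/2 = 11325
SWAP gates: 0 (omitted)
Total = 151 + 11325
= 11476

11476


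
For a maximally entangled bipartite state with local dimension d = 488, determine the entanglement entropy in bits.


For a maximally entangled state in d x d:
S = log2(d) = log2(488)
= 8.9307

8.9307


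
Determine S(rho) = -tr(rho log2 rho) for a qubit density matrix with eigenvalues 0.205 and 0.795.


S = -p*log2(p) - (1-p)*log2(1-p)
p = 0.2050, 1-p = 0.7950
= -0.2050 * log2(0.2050) - 0.7950 * log2(0.7950)
= -(-0.4687) - (-0.2631)
= 0.7318

0.7318


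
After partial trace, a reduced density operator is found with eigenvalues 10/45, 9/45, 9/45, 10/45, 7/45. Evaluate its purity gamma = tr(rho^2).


tr(rho^2) = sum of eigenvalues squared
= (10/45)^2 + (9/45)^2 + (9/45)^2 + (10/45)^2 + (7/45)^2
= (100 + 81 + 81 + 100 + 49) / 2025
= 411/2025
= 0.2030

0.2030


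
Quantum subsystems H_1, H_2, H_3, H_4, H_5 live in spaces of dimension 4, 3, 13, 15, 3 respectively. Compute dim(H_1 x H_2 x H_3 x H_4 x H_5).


dim(H_1 x H_2 x H_3 x H_4 x H_5) = 4 * 3 * 13 * 15 * 3
= 12 * 13 * 15 * 3
= 156 * 15 * 3
= 2340 * 3
= 7020

7020


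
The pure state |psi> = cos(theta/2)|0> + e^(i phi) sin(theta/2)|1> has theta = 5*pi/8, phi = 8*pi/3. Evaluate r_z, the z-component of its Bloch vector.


theta = 1.9635, phi = 8.3776
r_z = cos(theta) = -0.3827

-0.3827


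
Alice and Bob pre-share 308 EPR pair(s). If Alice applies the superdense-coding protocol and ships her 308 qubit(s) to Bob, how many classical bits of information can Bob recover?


Superdense coding allows 2 classical bits per shared entangled pair.
308 pair(s) -> 2 * 308 = 616 classical bits

616


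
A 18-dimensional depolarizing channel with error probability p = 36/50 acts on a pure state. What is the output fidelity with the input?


F = (1-p) + p/d
= (1 - 0.7200) + 0.7200/18
= 0.2800 + 0.0400
= 0.3200

0.3200


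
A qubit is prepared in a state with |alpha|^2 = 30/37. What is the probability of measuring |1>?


|alpha|^2 = 30/37 = 0.8108
|beta|^2 = 1 - 30/37 = 7/37 = 0.1892
P(|1>) = |beta|^2 = 0.1892

0.1892


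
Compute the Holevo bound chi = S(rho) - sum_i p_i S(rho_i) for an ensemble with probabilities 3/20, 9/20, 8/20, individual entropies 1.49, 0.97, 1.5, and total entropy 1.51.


chi = S(rho) - sum_i p_i * S(rho_i)
Weighted entropy = 3/20 * 1.49 + 9/20 * 0.97 + 8/20 * 1.5
= 1.2600
chi = 1.51 - 1.2600
= 0.2500

0.2500


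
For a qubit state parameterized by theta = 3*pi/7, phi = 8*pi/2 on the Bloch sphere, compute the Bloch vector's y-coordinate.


theta = 1.3464, phi = 12.5664
r_y = sin(theta)*sin(phi) = 0.9749 * 0.0000
r_y = 0.0000

0.0000


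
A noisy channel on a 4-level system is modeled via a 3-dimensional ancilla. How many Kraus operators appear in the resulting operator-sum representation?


Tracing out the environment in an orthonormal basis {|i>_E} gives Kraus operators K_i = <i|_E U |0>_E.
Number of Kraus operators = dim(H_env) = d_env
= 3

3


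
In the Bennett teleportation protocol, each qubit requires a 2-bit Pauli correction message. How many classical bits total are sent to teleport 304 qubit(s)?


Quantum teleportation requires 2 classical bits per qubit teleported.
304 qubit(s) -> 2 * 304 = 608 classical bits

608


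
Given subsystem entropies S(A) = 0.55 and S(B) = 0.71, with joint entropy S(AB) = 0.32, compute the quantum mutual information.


I(A:B) = S(A) + S(B) - S(AB)
= 0.55 + 0.71 - 0.32
= 0.9400

0.9400


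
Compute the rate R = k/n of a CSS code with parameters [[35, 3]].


Code rate R = k/n
= 3/35
= 0.0857

0.0857


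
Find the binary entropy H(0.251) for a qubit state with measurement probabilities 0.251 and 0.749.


S = -p*log2(p) - (1-p)*log2(1-p)
p = 0.2510, 1-p = 0.7490
= -0.2510 * log2(0.2510) - 0.7490 * log2(0.7490)
= -(-0.5006) - (-0.3123)
= 0.8129

0.8129


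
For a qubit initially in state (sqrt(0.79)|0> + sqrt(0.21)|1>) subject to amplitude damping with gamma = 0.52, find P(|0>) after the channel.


For amplitude damping with parameter gamma on state sqrt(a)|0> + sqrt(b)|1>:
alpha^2 = 0.79, beta^2 = 0.21
P(|0>) = alpha^2 + gamma * beta^2
= 0.79 + 0.52 * 0.21
= 0.79 + 0.1092
= 0.8992

0.8992


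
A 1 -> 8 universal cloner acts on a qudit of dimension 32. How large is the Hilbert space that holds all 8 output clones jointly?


Output space = H^(tensor 8) where dim(H) = 32
dim = 32^8
= 1024 (after 2 factors)
= 32768 (after 3 factors)
= 1048576 (after 4 factors)
= 33554432 (after 5 factors)
= 1073741824 (after 6 factors)
= 34359738368 (after 7 factors)
= 1099511627776 (after 8 factors)
= 1099511627776

1099511627776


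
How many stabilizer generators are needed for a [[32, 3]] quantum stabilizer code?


For an [[n,k]] stabilizer code:
Number of stabilizer generators = n - k
= 32 - 3
= 29

29


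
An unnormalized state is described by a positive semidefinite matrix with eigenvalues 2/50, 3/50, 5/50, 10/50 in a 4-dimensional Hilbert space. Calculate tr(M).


tr(M) = sum of eigenvalues
= 2/50 + 3/50 + 5/50 + 10/50
= 20/50
= 0.4000

0.4000


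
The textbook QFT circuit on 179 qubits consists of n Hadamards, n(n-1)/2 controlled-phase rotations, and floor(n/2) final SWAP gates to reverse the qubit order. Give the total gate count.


Hadamard gates: 179
Controlled rotations: n*(n-1)/2 = 179*178/2 = 15931
SWAP gates: floor(n/2) = floor(179/2) = 89
Total = 179 + 15931 + 89
= 16199

16199


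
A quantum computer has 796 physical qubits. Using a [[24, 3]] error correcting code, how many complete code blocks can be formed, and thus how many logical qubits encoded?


Each code block uses 24 physical qubits for 3 logical qubit(s).
Number of complete blocks = floor(796 / 24) = 33
Logical qubits = 33 * 3
= 99

99
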